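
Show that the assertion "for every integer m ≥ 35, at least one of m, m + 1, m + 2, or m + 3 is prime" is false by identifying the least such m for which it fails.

We need the least integer m ≥ 35 for which m, m + 1, m + 2, m + 3 are all composite.
For m = 35, 36, 37, 38, …, 45, 46, 47 the conclusion holds.
m = 48: 48 = 2 × 24; 49 = 7 × 7; 50 = 2 × 25; 51 = 3 × 17 — all composite.
Hence m = 48 is a counterexample.

m = 48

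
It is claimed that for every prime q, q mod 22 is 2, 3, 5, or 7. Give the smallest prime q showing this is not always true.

A counterexample is any prime q such that the claim fails; we check each in order.
q = 2: 2 mod 22 = 2.
q = 3: 3 mod 22 = 3.
q = 5: 5 mod 22 = 5.
q = 7: 7 mod 22 = 7.
q = 11: 11 mod 22 = 11 — not in {2, 3, 5, 7}.
Thus q = 11 disproves the claim, and no smaller q works.

q = 11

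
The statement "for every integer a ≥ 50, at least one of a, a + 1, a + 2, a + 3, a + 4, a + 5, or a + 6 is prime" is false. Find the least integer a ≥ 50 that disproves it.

a = 90

We need the least integer a ≥ 50 for which a, a + 1, a + 2, a + 3, a + 4, a + 5, a + 6 are all composite.
For a = 50, 51, 52, 53, …, 87, 88, 89 the conclusion holds.
a = 90: 90 = 2 × 45; 91 = 7 × 13; 92 = 2 × 46; 93 = 3 × 31; 94 = 2 × 47; 95 = 5 × 19; 96 = 2 × 48 — all composite.
Hence a = 90 is a counterexample.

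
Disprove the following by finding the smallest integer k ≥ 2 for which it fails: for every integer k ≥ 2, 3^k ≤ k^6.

For k = 2, 3, 4, 5, …, 12, 13, 14 the conclusion holds.
k = 15: 3^k = 14348907 and k^6 = 11390625, so 14348907 > 11390625.
Hence k = 15 is a counterexample.

k = 15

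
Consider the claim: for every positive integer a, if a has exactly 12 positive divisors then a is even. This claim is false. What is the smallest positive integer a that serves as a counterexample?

A counterexample is any positive integer a such that a has exactly 12 positive divisors but a is odd; we check each in order.
The first 24 eligible values, up to a = 308, all satisfy the conclusion.
a = 315: divisors of 315: 12 divisors; 315 is odd.
So a = 315 is the smallest counterexample.

a = 315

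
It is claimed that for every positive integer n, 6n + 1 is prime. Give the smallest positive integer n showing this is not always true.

Check each positive integer n in order until 6n + 1 is not prime.
For n = 1, 2, 3 the conclusion holds.
n = 4: 6n + 1 = 25 = 5 × 5, composite.

n = 4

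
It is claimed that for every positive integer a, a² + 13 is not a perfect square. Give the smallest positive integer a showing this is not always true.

a = 6

Check each positive integer a in order until a² + 13 is a perfect square.
For a = 1, 2, 3, 4, 5 the conclusion holds.
a = 6: 6² + 13 = 49 = 7², a perfect square.
Hence a = 6 is a counterexample.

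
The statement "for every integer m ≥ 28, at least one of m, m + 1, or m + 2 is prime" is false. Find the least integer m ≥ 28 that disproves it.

m = 32

We need the least integer m ≥ 28 for which m, m + 1, m + 2 are all composite.
For m = 28, 29, 30, 31 the conclusion holds.
m = 32: 32 = 2 × 16; 33 = 3 × 11; 34 = 2 × 17 — all composite.
So m = 32 is the smallest counterexample.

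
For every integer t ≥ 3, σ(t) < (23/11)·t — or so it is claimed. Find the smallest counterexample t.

t = 12

Check each integer t ≥ 3 in order until the claim fails.
For t = 3, 4, 5, 6, 7, 8, 9, 10, 11 the conclusion holds.
t = 12: σ(12) = 28; 28 ≥ 276/11.
Thus t = 12 disproves the claim, and no smaller t works.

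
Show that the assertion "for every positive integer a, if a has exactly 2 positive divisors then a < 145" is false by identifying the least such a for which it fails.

a = 149

For a = 2, 3, 5, 7, …, 131, 137, 139 the conclusion holds.
a = 149: τ(149) = 2; 149 ≥ 145.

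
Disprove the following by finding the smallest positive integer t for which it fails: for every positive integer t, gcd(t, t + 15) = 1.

t = 3

Check each positive integer t in order until gcd(t, t + 15) > 1.
t = 1: gcd(1, 16) = 1.
t = 2: gcd(2, 17) = 1.
t = 3: gcd(3, 18) = 3.
Thus t = 3 disproves the claim, and no smaller t works.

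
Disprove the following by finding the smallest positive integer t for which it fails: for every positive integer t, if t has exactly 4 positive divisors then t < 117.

For t = 6, 8, 10, 14, …, 106, 111, 115 the conclusion holds.
t = 118: τ(118) = 4; 118 ≥ 117.

t = 118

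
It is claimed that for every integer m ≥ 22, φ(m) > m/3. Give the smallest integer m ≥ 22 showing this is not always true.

Check each integer m ≥ 22 in order until the claim fails.
For m = 22, 23 the conclusion holds.
m = 24: φ(24) = 8 and 24/3 = 8, so φ(24) ≤ 24/3.

m = 24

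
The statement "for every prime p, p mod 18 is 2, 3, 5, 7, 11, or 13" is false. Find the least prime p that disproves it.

p = 17

Check each prime p in order until the claim fails.
p = 2: 2 mod 18 = 2.
p = 3: 3 mod 18 = 3.
p = 5: 5 mod 18 = 5.
p = 7: 7 mod 18 = 7.
p = 11: 11 mod 18 = 11.
p = 13: 13 mod 18 = 13.
p = 17: 17 mod 18 = 17 — not in {2, 3, 5, 7, 11, 13}.
Thus p = 17 disproves the claim, and no smaller p works.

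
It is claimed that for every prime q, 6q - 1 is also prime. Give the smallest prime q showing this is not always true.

q = 11

We need the least prime q for which 6q - 1 is not prime.
For q = 2, 3, 5, 7 the conclusion holds.
q = 11: 6q - 1 = 65 = 5 × 13, not prime.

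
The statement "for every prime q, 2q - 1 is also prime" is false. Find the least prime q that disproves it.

q = 5

q = 2: 2q - 1 = 3, prime.
q = 3: 2q - 1 = 5, prime.
q = 5: 2q - 1 = 9 = 3 × 3, not prime.
So q = 5 is the smallest counterexample.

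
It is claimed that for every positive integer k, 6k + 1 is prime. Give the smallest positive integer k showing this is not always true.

k = 1: 6k + 1 = 7, prime.
k = 2: 6k + 1 = 13, prime.
k = 3: 6k + 1 = 19, prime.
k = 4: 6k + 1 = 25 = 5 × 5, composite.
Thus k = 4 disproves the claim, and no smaller k works.

k = 4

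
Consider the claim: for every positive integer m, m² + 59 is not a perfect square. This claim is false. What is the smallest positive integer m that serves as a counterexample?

A counterexample is any positive integer m such that m² + 59 is a perfect square; we check each in order.
For m = 1, 2, 3, 4, …, 26, 27, 28 the conclusion holds.
m = 29: 29² + 59 = 900 = 30², a perfect square.
Hence m = 29 is a counterexample.

m = 29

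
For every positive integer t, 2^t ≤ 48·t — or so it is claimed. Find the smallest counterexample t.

t = 9

A counterexample is any positive integer t such that 2^t > 48·t; we check each in order.
The first 8 eligible values, up to t = 8, all satisfy the conclusion.
t = 9: 2^t = 512 and 48·t = 432, so 512 > 432.
So t = 9 is the smallest counterexample.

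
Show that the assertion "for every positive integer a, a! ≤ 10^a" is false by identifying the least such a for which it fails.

a = 25

We need the least positive integer a for which a! > 10^a.
The first 24 eligible values, up to a = 24, all satisfy the conclusion.
a = 25: a! = 15511210043330985984000000 and 10^a = 10000000000000000000000000, so 15511210043330985984000000 > 10000000000000000000000000.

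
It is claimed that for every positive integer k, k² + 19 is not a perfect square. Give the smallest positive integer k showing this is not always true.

k = 9

A counterexample is any positive integer k such that k² + 19 is a perfect square; we check each in order.
The first 8 eligible values, up to k = 8, all satisfy the conclusion.
k = 9: 9² + 19 = 100 = 10², a perfect square.
Hence k = 9 is a counterexample.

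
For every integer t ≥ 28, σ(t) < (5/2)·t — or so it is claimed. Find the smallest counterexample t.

For t = 28, 29, 30, 31, 32, 33, 34, 35 the conclusion holds.
t = 36: σ(36) = 91; 91 ≥ 90.
Thus t = 36 disproves the claim, and no smaller t works.

t = 36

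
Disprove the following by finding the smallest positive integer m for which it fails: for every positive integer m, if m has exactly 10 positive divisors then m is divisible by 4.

m = 162

A counterexample is any positive integer m such that m has exactly 10 positive divisors but m is not divisible by 4; we check each in order.
For m = 48, 80, 112 the conclusion holds.
m = 162: τ(162) = 10; 162 mod 4 = 2.
Hence m = 162 is a counterexample.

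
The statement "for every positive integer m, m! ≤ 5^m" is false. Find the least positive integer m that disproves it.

m = 12

A counterexample is any positive integer m such that m! > 5^m; we check each in order.
The first 11 eligible values, up to m = 11, all satisfy the conclusion.
m = 12: m! = 479001600 and 5^m = 244140625, so 479001600 > 244140625.
Thus m = 12 disproves the claim, and no smaller m works.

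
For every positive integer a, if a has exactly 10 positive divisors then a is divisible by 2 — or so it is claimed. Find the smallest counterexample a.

Check each positive integer a in order until a has exactly 10 positive divisors but a is not divisible by 2.
The first 9 eligible values, up to a = 368, all satisfy the conclusion.
a = 405: τ(405) = 10; 405 mod 2 = 1.
So a = 405 is the smallest counterexample.

a = 405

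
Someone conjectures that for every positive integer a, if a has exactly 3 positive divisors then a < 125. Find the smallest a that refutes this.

a = 169

We need the least positive integer a for which a has exactly 3 positive divisors but the claim fails.
The first 5 eligible values, up to a = 121, all satisfy the conclusion.
a = 169: τ(169) = 3; 169 ≥ 125.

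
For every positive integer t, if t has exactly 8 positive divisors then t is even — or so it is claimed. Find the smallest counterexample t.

t = 105

A counterexample is any positive integer t such that t has exactly 8 positive divisors but t is odd; we check each in order.
For t = 24, 30, 40, 42, …, 88, 102, 104 the conclusion holds.
t = 105: divisors of 105: 1, 3, 5, 7, 15, 21, 35, 105; 105 is odd.
Hence t = 105 is a counterexample.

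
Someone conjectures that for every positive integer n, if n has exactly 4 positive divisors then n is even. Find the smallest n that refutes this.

A counterexample is any positive integer n such that n has exactly 4 positive divisors but n is odd; we check each in order.
n = 6: divisors of 6: 1, 2, 3, 6; 6 is even.
n = 8: divisors of 8: 1, 2, 4, 8; 8 is even.
n = 10: divisors of 10: 1, 2, 5, 10; 10 is even.
n = 14: divisors of 14: 1, 2, 7, 14; 14 is even.
n = 15: divisors of 15: 1, 3, 5, 15; 15 is odd.
Thus n = 15 disproves the claim, and no smaller n works.

n = 15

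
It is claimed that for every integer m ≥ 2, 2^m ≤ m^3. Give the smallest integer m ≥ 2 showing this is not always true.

m = 10

The first 8 eligible values, up to m = 9, all satisfy the conclusion.
m = 10: 2^m = 1024 and m^3 = 1000, so 1024 > 1000.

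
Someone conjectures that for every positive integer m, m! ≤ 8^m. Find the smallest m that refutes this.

Check each positive integer m in order until m! > 8^m.
For m = 1, 2, 3, 4, …, 17, 18, 19 the conclusion holds.
m = 20: m! = 2432902008176640000 and 8^m = 1152921504606846976, so 2432902008176640000 > 1152921504606846976.
Hence m = 20 is a counterexample.

m = 20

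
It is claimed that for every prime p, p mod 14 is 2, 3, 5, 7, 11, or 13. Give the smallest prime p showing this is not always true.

p = 23

Check each prime p in order until the claim fails.
p = 2: 2 mod 14 = 2.
p = 3: 3 mod 14 = 3.
p = 5: 5 mod 14 = 5.
p = 7: 7 mod 14 = 7.
p = 11: 11 mod 14 = 11.
p = 13: 13 mod 14 = 13.
p = 17: 17 mod 14 = 3.
p = 19: 19 mod 14 = 5.
p = 23: 23 mod 14 = 9 — not in {2, 3, 5, 7, 11, 13}.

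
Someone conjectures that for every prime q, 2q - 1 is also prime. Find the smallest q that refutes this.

q = 2: 2q - 1 = 3, prime.
q = 3: 2q - 1 = 5, prime.
q = 5: 2q - 1 = 9 = 3 × 3, not prime.
Hence q = 5 is a counterexample.

q = 5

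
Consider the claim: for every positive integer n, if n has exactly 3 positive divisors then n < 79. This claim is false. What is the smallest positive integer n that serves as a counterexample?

n = 121

For n = 4, 9, 25, 49 the conclusion holds.
n = 121: τ(121) = 3; 121 ≥ 79.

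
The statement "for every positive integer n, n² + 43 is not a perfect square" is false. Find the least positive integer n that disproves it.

Check each positive integer n in order until n² + 43 is a perfect square.
For n = 1, 2, 3, 4, …, 18, 19, 20 the conclusion holds.
n = 21: 21² + 43 = 484 = 22², a perfect square.

n = 21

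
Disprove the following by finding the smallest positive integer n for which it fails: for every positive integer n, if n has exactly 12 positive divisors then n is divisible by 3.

We need the least positive integer n for which n has exactly 12 positive divisors but n is not divisible by 3.
n = 60: τ(60) = 12; 60 mod 3 = 0.
n = 72: τ(72) = 12; 72 mod 3 = 0.
n = 84: τ(84) = 12; 84 mod 3 = 0.
n = 90: τ(90) = 12; 90 mod 3 = 0.
n = 96: τ(96) = 12; 96 mod 3 = 0.
n = 108: τ(108) = 12; 108 mod 3 = 0.
n = 126: τ(126) = 12; 126 mod 3 = 0.
n = 132: τ(132) = 12; 132 mod 3 = 0.
n = 140: τ(140) = 12; 140 mod 3 = 2.
Thus n = 140 disproves the claim, and no smaller n works.

n = 140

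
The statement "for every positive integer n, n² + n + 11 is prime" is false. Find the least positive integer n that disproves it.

We need the least positive integer n for which n² + n + 11 is not prime.
For n = 1, 2, 3, 4, 5, 6, 7, 8, 9 the conclusion holds.
n = 10: n² + n + 11 = 121 = 11 × 11, composite.
Hence n = 10 is a counterexample.

n = 10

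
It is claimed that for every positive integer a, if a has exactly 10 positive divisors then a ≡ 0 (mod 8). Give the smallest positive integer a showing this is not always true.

a = 48: τ(48) = 10; 48 ≡ 0 (mod 8).
a = 80: τ(80) = 10; 80 ≡ 0 (mod 8).
a = 112: τ(112) = 10; 112 ≡ 0 (mod 8).
a = 162: τ(162) = 10; 162 ≡ 2 (mod 8).

a = 162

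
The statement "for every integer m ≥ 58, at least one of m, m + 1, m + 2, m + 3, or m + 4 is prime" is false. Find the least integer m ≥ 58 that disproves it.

We need the least integer m ≥ 58 for which m, m + 1, m + 2, m + 3, m + 4 are all composite.
m = 58: 59 is prime.
m = 59: 59 is prime.
m = 60: 61 is prime.
m = 61: 61 is prime.
m = 62: 62 = 2 × 31; 63 = 3 × 21; 64 = 2 × 32; 65 = 5 × 13; 66 = 2 × 33 — all composite.

m = 62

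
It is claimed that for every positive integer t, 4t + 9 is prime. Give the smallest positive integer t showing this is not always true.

Check each positive integer t in order until 4t + 9 is not prime.
t = 1: 4t + 9 = 13, prime.
t = 2: 4t + 9 = 17, prime.
t = 3: 4t + 9 = 21 = 3 × 7, composite.
So t = 3 is the smallest counterexample.

t = 3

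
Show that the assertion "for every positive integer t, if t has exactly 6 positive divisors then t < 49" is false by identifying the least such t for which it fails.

t = 50

A counterexample is any positive integer t such that t has exactly 6 positive divisors but the claim fails; we check each in order.
For t = 12, 18, 20, 28, 32, 44, 45 the conclusion holds.
t = 50: τ(50) = 6; 50 ≥ 49.
Thus t = 50 disproves the claim, and no smaller t works.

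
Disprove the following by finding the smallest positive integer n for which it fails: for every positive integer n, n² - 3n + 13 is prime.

Check each positive integer n in order until n² - 3n + 13 is not prime.
The first 11 eligible values, up to n = 11, all satisfy the conclusion.
n = 12: n² - 3n + 13 = 121 = 11 × 11, composite.

n = 12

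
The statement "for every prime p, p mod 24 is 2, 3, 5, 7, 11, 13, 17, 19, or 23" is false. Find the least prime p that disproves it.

p = 73

For p = 2, 3, 5, 7, …, 61, 67, 71 the conclusion holds.
p = 73: 73 mod 24 = 1 — not in {2, 3, 5, 7, 11, 13, 17, 19, 23}.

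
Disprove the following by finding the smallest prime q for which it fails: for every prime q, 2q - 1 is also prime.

q = 5

A counterexample is any prime q such that 2q - 1 is not prime; we check each in order.
For q = 2, 3 the conclusion holds.
q = 5: 2q - 1 = 9 = 3 × 3, not prime.
Thus q = 5 disproves the claim, and no smaller q works.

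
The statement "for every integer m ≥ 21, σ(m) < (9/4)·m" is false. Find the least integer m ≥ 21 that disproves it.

m = 24

Check each integer m ≥ 21 in order until the claim fails.
For m = 21, 22, 23 the conclusion holds.
m = 24: σ(24) = 60; 60 ≥ 54.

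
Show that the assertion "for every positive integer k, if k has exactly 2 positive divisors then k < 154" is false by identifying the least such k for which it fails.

The first 36 eligible values, up to k = 151, all satisfy the conclusion.
k = 157: τ(157) = 2; 157 ≥ 154.

k = 157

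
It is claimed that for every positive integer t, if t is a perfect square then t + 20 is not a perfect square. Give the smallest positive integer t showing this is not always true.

t = 16

We need the least positive integer t for which t is a perfect square but t + 20 is a perfect square.
t = 1: 1 + 20 = 21, not a perfect square.
t = 4: 4 + 20 = 24, not a perfect square.
t = 9: 9 + 20 = 29, not a perfect square.
t = 16: 16 = 4² and 16 + 20 = 36 = 6².
Thus t = 16 disproves the claim, and no smaller t works.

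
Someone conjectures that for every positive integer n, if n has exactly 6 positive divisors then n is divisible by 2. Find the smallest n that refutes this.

Check each positive integer n in order until n has exactly 6 positive divisors but n is not divisible by 2.
For n = 12, 18, 20, 28, 32, 44 the conclusion holds.
n = 45: τ(45) = 6; 45 mod 2 = 1.
Hence n = 45 is a counterexample.

n = 45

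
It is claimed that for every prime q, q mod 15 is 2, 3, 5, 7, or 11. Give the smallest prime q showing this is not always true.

q = 13

For q = 2, 3, 5, 7, 11 the conclusion holds.
q = 13: 13 mod 15 = 13 — not in {2, 3, 5, 7, 11}.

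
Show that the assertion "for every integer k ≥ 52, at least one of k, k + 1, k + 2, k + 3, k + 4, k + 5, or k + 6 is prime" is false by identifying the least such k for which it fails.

k = 90

We need the least integer k ≥ 52 for which k, k + 1, k + 2, k + 3, k + 4, k + 5, k + 6 are all composite.
For k = 52, 53, 54, 55, …, 87, 88, 89 the conclusion holds.
k = 90: 90 = 2 × 45; 91 = 7 × 13; 92 = 2 × 46; 93 = 3 × 31; 94 = 2 × 47; 95 = 5 × 19; 96 = 2 × 48 — all composite.
Hence k = 90 is a counterexample.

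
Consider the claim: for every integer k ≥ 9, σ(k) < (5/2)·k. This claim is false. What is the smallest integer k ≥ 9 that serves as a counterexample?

k = 24

A counterexample is any integer k ≥ 9 such that the claim fails; we check each in order.
The first 15 eligible values, up to k = 23, all satisfy the conclusion.
k = 24: σ(24) = 60; 60 ≥ 60.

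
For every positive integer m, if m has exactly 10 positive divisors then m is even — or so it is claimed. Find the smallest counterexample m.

m = 405

The first 9 eligible values, up to m = 368, all satisfy the conclusion.
m = 405: divisors of 405: 10 divisors; 405 is odd.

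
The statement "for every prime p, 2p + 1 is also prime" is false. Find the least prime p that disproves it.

p = 7

Check each prime p in order until 2p + 1 is not prime.
For p = 2, 3, 5 the conclusion holds.
p = 7: 2p + 1 = 15 = 3 × 5, not prime.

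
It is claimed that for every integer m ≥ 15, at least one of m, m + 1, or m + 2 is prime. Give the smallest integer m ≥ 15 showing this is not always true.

A counterexample is any integer m ≥ 15 such that m, m + 1, m + 2 are all composite; we check each in order.
For m = 15, 16, 17, 18, 19 the conclusion holds.
m = 20: 20 = 2 × 10; 21 = 3 × 7; 22 = 2 × 11 — all composite.

m = 20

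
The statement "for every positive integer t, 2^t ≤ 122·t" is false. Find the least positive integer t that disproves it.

For t = 1, 2, 3, 4, 5, 6, 7, 8, 9, 10 the conclusion holds.
t = 11: 2^t = 2048 and 122·t = 1342, so 2048 > 1342.

t = 11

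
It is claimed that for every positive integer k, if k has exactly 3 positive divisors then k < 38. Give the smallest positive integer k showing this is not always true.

k = 49

Check each positive integer k in order until k has exactly 3 positive divisors but the claim fails.
For k = 4, 9, 25 the conclusion holds.
k = 49: τ(49) = 3; 49 ≥ 38.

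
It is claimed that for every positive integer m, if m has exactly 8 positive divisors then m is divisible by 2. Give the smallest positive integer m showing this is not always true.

A counterexample is any positive integer m such that m has exactly 8 positive divisors but m is not divisible by 2; we check each in order.
The first 12 eligible values, up to m = 104, all satisfy the conclusion.
m = 105: τ(105) = 8; 105 mod 2 = 1.

m = 105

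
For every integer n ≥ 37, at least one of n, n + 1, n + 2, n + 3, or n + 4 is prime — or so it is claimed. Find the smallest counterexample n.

Check each integer n ≥ 37 in order until n, n + 1, n + 2, n + 3, n + 4 are all composite.
The first 11 eligible values, up to n = 47, all satisfy the conclusion.
n = 48: 48 = 2 × 24; 49 = 7 × 7; 50 = 2 × 25; 51 = 3 × 17; 52 = 2 × 26 — all composite.
Thus n = 48 disproves the claim, and no smaller n works.

n = 48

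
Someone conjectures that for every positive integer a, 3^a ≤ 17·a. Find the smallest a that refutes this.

a = 4

Check each positive integer a in order until 3^a > 17·a.
For a = 1, 2, 3 the conclusion holds.
a = 4: 3^a = 81 and 17·a = 68, so 81 > 68.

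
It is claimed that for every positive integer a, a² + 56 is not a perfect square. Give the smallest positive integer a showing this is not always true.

A counterexample is any positive integer a such that a² + 56 is a perfect square; we check each in order.
The first 4 eligible values, up to a = 4, all satisfy the conclusion.
a = 5: 5² + 56 = 81 = 9², a perfect square.
Thus a = 5 disproves the claim, and no smaller a works.

a = 5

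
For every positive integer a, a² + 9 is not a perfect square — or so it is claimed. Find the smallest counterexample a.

For a = 1, 2, 3 the conclusion holds.
a = 4: 4² + 9 = 25 = 5², a perfect square.

a = 4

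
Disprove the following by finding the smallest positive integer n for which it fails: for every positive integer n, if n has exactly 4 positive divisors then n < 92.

Check each positive integer n in order until n has exactly 4 positive divisors but the claim fails.
For n = 6, 8, 10, 14, …, 86, 87, 91 the conclusion holds.
n = 93: τ(93) = 4; 93 ≥ 92.
Hence n = 93 is a counterexample.

n = 93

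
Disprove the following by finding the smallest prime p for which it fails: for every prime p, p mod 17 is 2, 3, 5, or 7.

Check each prime p in order until the claim fails.
p = 2: 2 mod 17 = 2.
p = 3: 3 mod 17 = 3.
p = 5: 5 mod 17 = 5.
p = 7: 7 mod 17 = 7.
p = 11: 11 mod 17 = 11 — not in {2, 3, 5, 7}.

p = 11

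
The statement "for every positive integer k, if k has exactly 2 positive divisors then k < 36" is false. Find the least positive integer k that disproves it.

k = 37

Check each positive integer k in order until k has exactly 2 positive divisors but the claim fails.
For k = 2, 3, 5, 7, …, 23, 29, 31 the conclusion holds.
k = 37: τ(37) = 2; 37 ≥ 36.
Hence k = 37 is a counterexample.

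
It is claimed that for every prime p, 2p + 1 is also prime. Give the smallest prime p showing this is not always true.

For p = 2, 3, 5 the conclusion holds.
p = 7: 2p + 1 = 15 = 3 × 5, not prime.
Thus p = 7 disproves the claim, and no smaller p works.

p = 7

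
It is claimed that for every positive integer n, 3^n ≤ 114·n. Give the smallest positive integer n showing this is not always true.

n = 6

A counterexample is any positive integer n such that 3^n > 114·n; we check each in order.
For n = 1, 2, 3, 4, 5 the conclusion holds.
n = 6: 3^n = 729 and 114·n = 684, so 729 > 684.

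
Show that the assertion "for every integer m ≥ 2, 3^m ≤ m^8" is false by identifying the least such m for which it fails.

m = 23

For m = 2, 3, 4, 5, …, 20, 21, 22 the conclusion holds.
m = 23: 3^m = 94143178827 and m^8 = 78310985281, so 94143178827 > 78310985281.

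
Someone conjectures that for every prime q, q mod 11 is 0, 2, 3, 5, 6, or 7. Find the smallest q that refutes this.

Check each prime q in order until the claim fails.
For q = 2, 3, 5, 7, 11, 13, 17 the conclusion holds.
q = 19: 19 mod 11 = 8 — not in {0, 2, 3, 5, 6, 7}.
Thus q = 19 disproves the claim, and no smaller q works.

q = 19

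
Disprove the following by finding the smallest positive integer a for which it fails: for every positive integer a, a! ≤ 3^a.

A counterexample is any positive integer a such that a! > 3^a; we check each in order.
The first 6 eligible values, up to a = 6, all satisfy the conclusion.
a = 7: a! = 5040 and 3^a = 2187, so 5040 > 2187.

a = 7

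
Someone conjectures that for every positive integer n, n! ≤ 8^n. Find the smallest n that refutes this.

A counterexample is any positive integer n such that n! > 8^n; we check each in order.
The first 19 eligible values, up to n = 19, all satisfy the conclusion.
n = 20: n! = 2432902008176640000 and 8^n = 1152921504606846976, so 2432902008176640000 > 1152921504606846976.
Thus n = 20 disproves the claim, and no smaller n works.

n = 20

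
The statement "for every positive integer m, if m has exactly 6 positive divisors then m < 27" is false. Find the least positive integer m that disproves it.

m = 28

We need the least positive integer m for which m has exactly 6 positive divisors but the claim fails.
For m = 12, 18, 20 the conclusion holds.
m = 28: τ(28) = 6; 28 ≥ 27.
Hence m = 28 is a counterexample.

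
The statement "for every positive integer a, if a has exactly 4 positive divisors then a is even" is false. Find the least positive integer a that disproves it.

a = 15

a = 6: divisors of 6: 1, 2, 3, 6; 6 is even.
a = 8: divisors of 8: 1, 2, 4, 8; 8 is even.
a = 10: divisors of 10: 1, 2, 5, 10; 10 is even.
a = 14: divisors of 14: 1, 2, 7, 14; 14 is even.
a = 15: divisors of 15: 1, 3, 5, 15; 15 is odd.
Thus a = 15 disproves the claim, and no smaller a works.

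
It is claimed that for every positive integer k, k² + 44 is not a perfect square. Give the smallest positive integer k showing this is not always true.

Check each positive integer k in order until k² + 44 is a perfect square.
The first 9 eligible values, up to k = 9, all satisfy the conclusion.
k = 10: 10² + 44 = 144 = 12², a perfect square.

k = 10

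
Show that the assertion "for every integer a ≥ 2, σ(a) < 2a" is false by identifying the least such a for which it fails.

a = 6

a = 2: σ(2) = 3; 3 < 4.
a = 3: σ(3) = 4; 4 < 6.
a = 4: σ(4) = 7; 7 < 8.
a = 5: σ(5) = 6; 6 < 10.
a = 6: σ(6) = 12; 12 ≥ 12.
So a = 6 is the smallest counterexample.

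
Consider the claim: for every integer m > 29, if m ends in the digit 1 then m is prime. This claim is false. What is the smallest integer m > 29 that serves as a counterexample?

m = 31: 31 ends in 1 and is prime.
m = 41: 41 ends in 1 and is prime.
m = 51: 51 ends in 1; 51 = 3 × 17, composite.

m = 51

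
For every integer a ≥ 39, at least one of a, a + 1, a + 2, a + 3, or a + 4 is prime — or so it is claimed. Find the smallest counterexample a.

a = 48

For a = 39, 40, 41, 42, 43, 44, 45, 46, 47 the conclusion holds.
a = 48: 48 = 2 × 24; 49 = 7 × 7; 50 = 2 × 25; 51 = 3 × 17; 52 = 2 × 26 — all composite.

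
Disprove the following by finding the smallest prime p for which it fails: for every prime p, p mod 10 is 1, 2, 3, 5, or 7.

p = 19

We need the least prime p for which the claim fails.
p = 2: 2 mod 10 = 2.
p = 3: 3 mod 10 = 3.
p = 5: 5 mod 10 = 5.
p = 7: 7 mod 10 = 7.
p = 11: 11 mod 10 = 1.
p = 13: 13 mod 10 = 3.
p = 17: 17 mod 10 = 7.
p = 19: 19 mod 10 = 9 — not in {1, 2, 3, 5, 7}.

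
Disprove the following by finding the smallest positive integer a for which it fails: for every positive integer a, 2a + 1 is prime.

a = 4

A counterexample is any positive integer a such that 2a + 1 is not prime; we check each in order.
For a = 1, 2, 3 the conclusion holds.
a = 4: 2a + 1 = 9 = 3 × 3, composite.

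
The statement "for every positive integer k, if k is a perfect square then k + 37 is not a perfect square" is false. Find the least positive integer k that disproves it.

k = 324

A counterexample is any positive integer k such that k is a perfect square but k + 37 is a perfect square; we check each in order.
The first 17 eligible values, up to k = 289, all satisfy the conclusion.
k = 324: 324 = 18² and 324 + 37 = 361 = 19².
Hence k = 324 is a counterexample.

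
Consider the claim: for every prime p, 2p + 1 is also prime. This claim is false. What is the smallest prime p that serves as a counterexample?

p = 7

We need the least prime p for which 2p + 1 is not prime.
For p = 2, 3, 5 the conclusion holds.
p = 7: 2p + 1 = 15 = 3 × 5, not prime.
So p = 7 is the smallest counterexample.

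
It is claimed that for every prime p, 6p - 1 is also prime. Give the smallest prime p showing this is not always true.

We need the least prime p for which 6p - 1 is not prime.
For p = 2, 3, 5, 7 the conclusion holds.
p = 11: 6p - 1 = 65 = 5 × 13, not prime.
Hence p = 11 is a counterexample.

p = 11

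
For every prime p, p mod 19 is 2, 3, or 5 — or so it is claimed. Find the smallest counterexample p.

For p = 2, 3, 5 the conclusion holds.
p = 7: 7 mod 19 = 7 — not in {2, 3, 5}.

p = 7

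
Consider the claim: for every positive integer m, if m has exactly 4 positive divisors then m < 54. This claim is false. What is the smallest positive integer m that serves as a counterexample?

m = 55

For m = 6, 8, 10, 14, …, 39, 46, 51 the conclusion holds.
m = 55: τ(55) = 4; 55 ≥ 54.
So m = 55 is the smallest counterexample.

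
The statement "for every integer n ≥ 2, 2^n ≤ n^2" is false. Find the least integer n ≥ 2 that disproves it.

Check each integer n ≥ 2 in order until 2^n > n^2.
For n = 2, 3, 4 the conclusion holds.
n = 5: 2^n = 32 and n^2 = 25, so 32 > 25.

n = 5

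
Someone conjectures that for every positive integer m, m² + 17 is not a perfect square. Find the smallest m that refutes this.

A counterexample is any positive integer m such that m² + 17 is a perfect square; we check each in order.
m = 1: 1² + 17 = 18, not a perfect square.
m = 2: 2² + 17 = 21, not a perfect square.
m = 3: 3² + 17 = 26, not a perfect square.
m = 4: 4² + 17 = 33, not a perfect square.
m = 5: 5² + 17 = 42, not a perfect square.
m = 6: 6² + 17 = 53, not a perfect square.
m = 7: 7² + 17 = 66, not a perfect square.
m = 8: 8² + 17 = 81 = 9², a perfect square.
Hence m = 8 is a counterexample.

m = 8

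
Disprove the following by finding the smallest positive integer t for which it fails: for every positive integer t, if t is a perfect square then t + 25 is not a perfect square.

Check each positive integer t in order until t is a perfect square but t + 25 is a perfect square.
For t = 1, 4, 9, 16, …, 81, 100, 121 the conclusion holds.
t = 144: 144 = 12² and 144 + 25 = 169 = 13².
Thus t = 144 disproves the claim, and no smaller t works.

t = 144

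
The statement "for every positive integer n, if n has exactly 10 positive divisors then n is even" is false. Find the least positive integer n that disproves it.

n = 405

We need the least positive integer n for which n has exactly 10 positive divisors but n is odd.
For n = 48, 80, 112, 162, 176, 208, 272, 304, 368 the conclusion holds.
n = 405: divisors of 405: 10 divisors; 405 is odd.
Hence n = 405 is a counterexample.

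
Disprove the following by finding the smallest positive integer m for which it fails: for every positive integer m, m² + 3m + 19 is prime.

m = 15

Check each positive integer m in order until m² + 3m + 19 is not prime.
For m = 1, 2, 3, 4, …, 12, 13, 14 the conclusion holds.
m = 15: m² + 3m + 19 = 289 = 17 × 17, composite.
So m = 15 is the smallest counterexample.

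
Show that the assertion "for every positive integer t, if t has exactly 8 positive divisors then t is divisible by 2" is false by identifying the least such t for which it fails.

t = 105

Check each positive integer t in order until t has exactly 8 positive divisors but t is not divisible by 2.
For t = 24, 30, 40, 42, …, 88, 102, 104 the conclusion holds.
t = 105: τ(105) = 8; 105 mod 2 = 1.
So t = 105 is the smallest counterexample.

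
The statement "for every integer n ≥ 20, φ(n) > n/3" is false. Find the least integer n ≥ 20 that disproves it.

n = 24

For n = 20, 21, 22, 23 the conclusion holds.
n = 24: φ(24) = 8 and 24/3 = 8, so φ(24) ≤ 24/3.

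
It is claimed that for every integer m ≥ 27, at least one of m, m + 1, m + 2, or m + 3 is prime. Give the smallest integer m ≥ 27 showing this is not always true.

m = 32

Check each integer m ≥ 27 in order until m, m + 1, m + 2, m + 3 are all composite.
The first 5 eligible values, up to m = 31, all satisfy the conclusion.
m = 32: 32 = 2 × 16; 33 = 3 × 11; 34 = 2 × 17; 35 = 5 × 7 — all composite.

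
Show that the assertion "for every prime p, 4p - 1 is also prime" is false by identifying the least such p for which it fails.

p = 7

We need the least prime p for which 4p - 1 is not prime.
p = 2: 4p - 1 = 7, prime.
p = 3: 4p - 1 = 11, prime.
p = 5: 4p - 1 = 19, prime.
p = 7: 4p - 1 = 27 = 3 × 9, not prime.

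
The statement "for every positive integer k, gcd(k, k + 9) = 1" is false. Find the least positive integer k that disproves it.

k = 3

We need the least positive integer k for which gcd(k, k + 9) > 1.
k = 1: gcd(1, 10) = 1.
k = 2: gcd(2, 11) = 1.
k = 3: gcd(3, 12) = 3.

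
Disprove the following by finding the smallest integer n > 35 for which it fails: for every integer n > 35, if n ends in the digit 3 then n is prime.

n = 63

A counterexample is any integer n > 35 such that n ends in the digit 3 but n is not prime; we check each in order.
n = 43: 43 ends in 3 and is prime.
n = 53: 53 ends in 3 and is prime.
n = 63: 63 ends in 3; 63 = 3 × 21, composite.
Hence n = 63 is a counterexample.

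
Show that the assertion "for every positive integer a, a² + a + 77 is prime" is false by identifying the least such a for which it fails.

Check each positive integer a in order until a² + a + 77 is not prime.
The first 5 eligible values, up to a = 5, all satisfy the conclusion.
a = 6: a² + a + 77 = 119 = 7 × 17, composite.

a = 6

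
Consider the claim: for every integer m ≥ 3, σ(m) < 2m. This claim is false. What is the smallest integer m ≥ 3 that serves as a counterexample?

A counterexample is any integer m ≥ 3 such that the claim fails; we check each in order.
For m = 3, 4, 5 the conclusion holds.
m = 6: σ(6) = 12; 12 ≥ 12.

m = 6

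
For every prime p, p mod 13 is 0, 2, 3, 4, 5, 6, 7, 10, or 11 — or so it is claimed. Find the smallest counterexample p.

A counterexample is any prime p such that the claim fails; we check each in order.
For p = 2, 3, 5, 7, …, 37, 41, 43 the conclusion holds.
p = 47: 47 mod 13 = 8 — not in {0, 2, 3, 4, 5, 6, 7, 10, 11}.
Thus p = 47 disproves the claim, and no smaller p works.

p = 47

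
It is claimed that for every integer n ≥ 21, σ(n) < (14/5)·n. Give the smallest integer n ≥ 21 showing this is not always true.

A counterexample is any integer n ≥ 21 such that the claim fails; we check each in order.
For n = 21, 22, 23, 24, …, 57, 58, 59 the conclusion holds.
n = 60: σ(60) = 168; 168 ≥ 168.
Hence n = 60 is a counterexample.

n = 60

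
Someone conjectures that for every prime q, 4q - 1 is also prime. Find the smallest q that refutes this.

q = 7

We need the least prime q for which 4q - 1 is not prime.
q = 2: 4q - 1 = 7, prime.
q = 3: 4q - 1 = 11, prime.
q = 5: 4q - 1 = 19, prime.
q = 7: 4q - 1 = 27 = 3 × 9, not prime.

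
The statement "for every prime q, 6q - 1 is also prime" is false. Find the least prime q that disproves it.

q = 11

For q = 2, 3, 5, 7 the conclusion holds.
q = 11: 6q - 1 = 65 = 5 × 13, not prime.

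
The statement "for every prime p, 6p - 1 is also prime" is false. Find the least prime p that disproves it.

p = 11

Check each prime p in order until 6p - 1 is not prime.
For p = 2, 3, 5, 7 the conclusion holds.
p = 11: 6p - 1 = 65 = 5 × 13, not prime.
Thus p = 11 disproves the claim, and no smaller p works.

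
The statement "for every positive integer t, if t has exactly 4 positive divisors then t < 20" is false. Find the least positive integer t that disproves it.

t = 21

A counterexample is any positive integer t such that t has exactly 4 positive divisors but the claim fails; we check each in order.
t = 6: τ(6) = 4; 6 < 20.
t = 8: τ(8) = 4; 8 < 20.
t = 10: τ(10) = 4; 10 < 20.
t = 14: τ(14) = 4; 14 < 20.
t = 15: τ(15) = 4; 15 < 20.
t = 21: τ(21) = 4; 21 ≥ 20.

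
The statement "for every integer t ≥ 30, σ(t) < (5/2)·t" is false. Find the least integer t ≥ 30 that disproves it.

t = 36

Check each integer t ≥ 30 in order until the claim fails.
For t = 30, 31, 32, 33, 34, 35 the conclusion holds.
t = 36: σ(36) = 91; 91 ≥ 90.
So t = 36 is the smallest counterexample.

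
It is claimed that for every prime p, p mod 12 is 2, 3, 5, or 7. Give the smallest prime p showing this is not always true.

p = 11

The first 4 eligible values, up to p = 7, all satisfy the conclusion.
p = 11: 11 mod 12 = 11 — not in {2, 3, 5, 7}.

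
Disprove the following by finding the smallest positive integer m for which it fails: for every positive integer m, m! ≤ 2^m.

A counterexample is any positive integer m such that m! > 2^m; we check each in order.
m = 1: m! = 1 and 2^m = 2, so 1 ≤ 2.
m = 2: m! = 2 and 2^m = 4, so 2 ≤ 4.
m = 3: m! = 6 and 2^m = 8, so 6 ≤ 8.
m = 4: m! = 24 and 2^m = 16, so 24 > 16.
Thus m = 4 disproves the claim, and no smaller m works.

m = 4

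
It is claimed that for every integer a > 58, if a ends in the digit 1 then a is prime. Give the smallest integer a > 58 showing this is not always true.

a = 81

We need the least integer a > 58 for which a ends in the digit 1 but a is not prime.
For a = 61, 71 the conclusion holds.
a = 81: 81 ends in 1; 81 = 3 × 27, composite.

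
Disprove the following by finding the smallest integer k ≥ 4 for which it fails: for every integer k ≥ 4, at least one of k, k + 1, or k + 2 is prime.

Check each integer k ≥ 4 in order until k, k + 1, k + 2 are all composite.
For k = 4, 5, 6, 7 the conclusion holds.
k = 8: 8 = 2 × 4; 9 = 3 × 3; 10 = 2 × 5 — all composite.

k = 8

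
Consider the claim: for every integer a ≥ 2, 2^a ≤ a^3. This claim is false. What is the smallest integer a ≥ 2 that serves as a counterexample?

A counterexample is any integer a ≥ 2 such that 2^a > a^3; we check each in order.
The first 8 eligible values, up to a = 9, all satisfy the conclusion.
a = 10: 2^a = 1024 and a^3 = 1000, so 1024 > 1000.

a = 10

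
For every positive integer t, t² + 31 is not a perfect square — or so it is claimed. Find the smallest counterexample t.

Check each positive integer t in order until t² + 31 is a perfect square.
For t = 1, 2, 3, 4, …, 12, 13, 14 the conclusion holds.
t = 15: 15² + 31 = 256 = 16², a perfect square.
Thus t = 15 disproves the claim, and no smaller t works.

t = 15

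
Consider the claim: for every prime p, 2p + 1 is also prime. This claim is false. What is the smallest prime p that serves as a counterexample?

Check each prime p in order until 2p + 1 is not prime.
For p = 2, 3, 5 the conclusion holds.
p = 7: 2p + 1 = 15 = 3 × 5, not prime.
Thus p = 7 disproves the claim, and no smaller p works.

p = 7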